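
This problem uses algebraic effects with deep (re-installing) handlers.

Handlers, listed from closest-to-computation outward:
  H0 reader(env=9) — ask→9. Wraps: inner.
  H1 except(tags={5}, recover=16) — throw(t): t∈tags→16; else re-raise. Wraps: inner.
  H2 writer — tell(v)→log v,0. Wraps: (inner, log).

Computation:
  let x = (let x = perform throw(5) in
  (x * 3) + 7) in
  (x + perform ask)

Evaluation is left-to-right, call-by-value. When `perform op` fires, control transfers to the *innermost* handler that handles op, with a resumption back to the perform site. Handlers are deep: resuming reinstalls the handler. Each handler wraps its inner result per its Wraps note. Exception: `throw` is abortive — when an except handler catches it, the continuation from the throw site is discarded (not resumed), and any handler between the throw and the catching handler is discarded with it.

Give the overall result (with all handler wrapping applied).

Step-by-step:
throw(5) @ H1 caught ⇒ 16
H2 returns (16, ())
= (16, ())

Answer: (16, ())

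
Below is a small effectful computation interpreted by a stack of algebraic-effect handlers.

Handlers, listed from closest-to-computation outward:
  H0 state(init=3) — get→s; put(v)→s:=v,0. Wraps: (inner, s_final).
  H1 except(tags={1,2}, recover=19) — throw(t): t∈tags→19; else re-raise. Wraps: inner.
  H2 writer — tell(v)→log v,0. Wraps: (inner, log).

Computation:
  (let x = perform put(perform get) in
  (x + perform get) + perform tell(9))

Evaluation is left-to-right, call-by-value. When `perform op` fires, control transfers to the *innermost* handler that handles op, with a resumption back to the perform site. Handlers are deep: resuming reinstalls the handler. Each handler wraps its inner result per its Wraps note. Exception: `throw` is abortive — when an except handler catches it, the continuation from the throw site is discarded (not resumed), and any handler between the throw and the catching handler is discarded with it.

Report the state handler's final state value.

Evaluation trace:
get @ H0 ⇒ 3
put(3) @ H0 ⇒ s:=3
get @ H0 ⇒ 3
tell(9) @ H2 ⇒ log+=9
H0 returns (3, 3)
H1 returns (3, 3)
H2 returns ((3, 3), (9))
= ((3, 3), (9))

Answer: 3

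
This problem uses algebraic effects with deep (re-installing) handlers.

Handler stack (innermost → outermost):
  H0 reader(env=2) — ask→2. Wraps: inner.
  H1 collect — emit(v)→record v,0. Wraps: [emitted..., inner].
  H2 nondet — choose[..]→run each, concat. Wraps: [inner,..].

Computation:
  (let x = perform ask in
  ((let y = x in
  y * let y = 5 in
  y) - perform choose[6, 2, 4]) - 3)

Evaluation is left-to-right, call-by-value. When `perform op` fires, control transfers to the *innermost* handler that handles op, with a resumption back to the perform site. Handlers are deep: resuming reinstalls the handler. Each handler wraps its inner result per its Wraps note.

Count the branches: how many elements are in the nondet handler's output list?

Answer: 3

Evaluation trace:
ask @ H0 ⇒ 2
choose[6, 2, 4] @ H2
  branch[0] choose=6:
    H0 returns 1
    H1 returns [1]
    H2 returns [[1]]
  branch[1] choose=2:
    H0 returns 5
    H1 returns [5]
    H2 returns [[5]]
  branch[2] choose=4:
    H0 returns 3
    H1 returns [3]
    H2 returns [[3]]
= [[1], [5], [3]]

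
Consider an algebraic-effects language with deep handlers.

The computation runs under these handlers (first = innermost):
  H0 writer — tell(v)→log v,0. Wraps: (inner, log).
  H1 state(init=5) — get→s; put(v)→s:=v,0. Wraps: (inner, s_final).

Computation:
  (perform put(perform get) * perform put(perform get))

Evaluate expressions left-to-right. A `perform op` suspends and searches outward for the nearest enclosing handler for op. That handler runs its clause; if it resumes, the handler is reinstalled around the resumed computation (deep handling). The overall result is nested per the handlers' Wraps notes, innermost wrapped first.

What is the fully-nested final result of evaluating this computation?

Evaluation trace:
get @ H1 ⇒ 5
put(5) @ H1 ⇒ s:=5
get @ H1 ⇒ 5
put(5) @ H1 ⇒ s:=5
H0 returns (0, ())
H1 returns ((0, ()), 5)
= ((0, ()), 5)

Answer: ((0, ()), 5)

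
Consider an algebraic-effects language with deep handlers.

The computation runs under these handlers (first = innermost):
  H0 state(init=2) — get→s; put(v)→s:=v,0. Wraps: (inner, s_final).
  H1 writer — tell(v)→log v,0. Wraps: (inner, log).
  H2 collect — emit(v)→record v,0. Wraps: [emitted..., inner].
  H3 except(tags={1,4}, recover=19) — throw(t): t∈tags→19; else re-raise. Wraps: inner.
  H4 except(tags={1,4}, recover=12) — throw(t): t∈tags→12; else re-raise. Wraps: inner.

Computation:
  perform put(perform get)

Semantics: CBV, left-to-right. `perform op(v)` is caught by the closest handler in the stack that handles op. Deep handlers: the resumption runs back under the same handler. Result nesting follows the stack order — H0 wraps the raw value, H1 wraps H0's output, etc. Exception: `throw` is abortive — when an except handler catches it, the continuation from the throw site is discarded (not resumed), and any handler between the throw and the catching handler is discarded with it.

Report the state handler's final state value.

Evaluation trace:
get @ H0 ⇒ 2
put(2) @ H0 ⇒ s:=2
H0 returns (0, 2)
H1 returns ((0, 2), ())
H2 returns [((0, 2), ())]
H3 returns [((0, 2), ())]
H4 returns [((0, 2), ())]
= [((0, 2), ())]

Answer: 2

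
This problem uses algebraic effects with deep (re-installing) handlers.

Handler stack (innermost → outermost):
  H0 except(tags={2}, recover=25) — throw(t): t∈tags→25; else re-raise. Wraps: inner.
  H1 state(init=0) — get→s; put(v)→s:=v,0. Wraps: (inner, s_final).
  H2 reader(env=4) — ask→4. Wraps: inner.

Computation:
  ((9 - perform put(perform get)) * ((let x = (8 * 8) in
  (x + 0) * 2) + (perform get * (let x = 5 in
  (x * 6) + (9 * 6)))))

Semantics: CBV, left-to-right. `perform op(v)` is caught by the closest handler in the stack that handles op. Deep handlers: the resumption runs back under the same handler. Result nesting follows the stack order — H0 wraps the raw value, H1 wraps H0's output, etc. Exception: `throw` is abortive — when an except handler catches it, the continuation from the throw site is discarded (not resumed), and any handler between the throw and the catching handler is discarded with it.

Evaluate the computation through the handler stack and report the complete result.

Evaluation trace:
get @ H1 ⇒ 0
put(0) @ H1 ⇒ s:=0
get @ H1 ⇒ 0
H0 returns 1152
H1 returns (1152, 0)
H2 returns (1152, 0)
= (1152, 0)

Answer: (1152, 0)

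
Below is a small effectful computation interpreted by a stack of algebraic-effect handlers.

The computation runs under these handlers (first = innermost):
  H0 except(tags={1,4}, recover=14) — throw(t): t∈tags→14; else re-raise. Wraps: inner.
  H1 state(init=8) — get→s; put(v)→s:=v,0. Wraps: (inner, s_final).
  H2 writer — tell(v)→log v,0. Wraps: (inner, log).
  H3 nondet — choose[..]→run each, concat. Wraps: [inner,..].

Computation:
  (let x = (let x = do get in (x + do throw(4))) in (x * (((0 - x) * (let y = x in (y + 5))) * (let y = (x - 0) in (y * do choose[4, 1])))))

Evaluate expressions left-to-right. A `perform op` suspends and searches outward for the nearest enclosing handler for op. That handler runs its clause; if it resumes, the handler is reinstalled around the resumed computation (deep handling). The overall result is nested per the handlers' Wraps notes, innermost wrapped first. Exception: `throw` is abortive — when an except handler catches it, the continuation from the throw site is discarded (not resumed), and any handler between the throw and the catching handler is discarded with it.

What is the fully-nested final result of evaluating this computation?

Answer: [((14, 8), ())]

Step-by-step:
get @ H1 ⇒ 8
throw(4) @ H0 caught ⇒ 14
H1 returns (14, 8)
H2 returns ((14, 8), ())
H3 returns [((14, 8), ())]
= [((14, 8), ())]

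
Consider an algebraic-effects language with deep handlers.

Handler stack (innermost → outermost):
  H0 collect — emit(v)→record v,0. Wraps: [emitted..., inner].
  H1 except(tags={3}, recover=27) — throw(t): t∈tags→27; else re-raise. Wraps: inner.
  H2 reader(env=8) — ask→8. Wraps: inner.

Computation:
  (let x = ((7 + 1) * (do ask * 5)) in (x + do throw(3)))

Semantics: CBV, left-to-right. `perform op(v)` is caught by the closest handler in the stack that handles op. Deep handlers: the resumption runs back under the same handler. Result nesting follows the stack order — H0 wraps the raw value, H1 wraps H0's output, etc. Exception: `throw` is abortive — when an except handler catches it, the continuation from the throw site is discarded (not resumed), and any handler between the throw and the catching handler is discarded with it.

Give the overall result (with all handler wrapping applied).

Evaluation trace:
ask @ H2 ⇒ 8
throw(3) @ H1 caught ⇒ 27
H2 returns 27
= 27

Answer: 27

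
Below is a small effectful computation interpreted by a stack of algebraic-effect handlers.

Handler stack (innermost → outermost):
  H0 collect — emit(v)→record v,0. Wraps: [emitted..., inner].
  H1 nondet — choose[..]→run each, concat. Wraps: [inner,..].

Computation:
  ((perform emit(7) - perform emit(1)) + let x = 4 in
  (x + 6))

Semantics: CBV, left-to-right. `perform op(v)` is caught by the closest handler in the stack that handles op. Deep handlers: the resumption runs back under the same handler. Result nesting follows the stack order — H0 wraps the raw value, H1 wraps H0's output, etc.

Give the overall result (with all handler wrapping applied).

Working:
emit(7) @ H0 ⇒ out+=7
emit(1) @ H0 ⇒ out+=1
H0 returns [7, 1, 10]
H1 returns [[7, 1, 10]]
= [[7, 1, 10]]

Answer: [[7, 1, 10]]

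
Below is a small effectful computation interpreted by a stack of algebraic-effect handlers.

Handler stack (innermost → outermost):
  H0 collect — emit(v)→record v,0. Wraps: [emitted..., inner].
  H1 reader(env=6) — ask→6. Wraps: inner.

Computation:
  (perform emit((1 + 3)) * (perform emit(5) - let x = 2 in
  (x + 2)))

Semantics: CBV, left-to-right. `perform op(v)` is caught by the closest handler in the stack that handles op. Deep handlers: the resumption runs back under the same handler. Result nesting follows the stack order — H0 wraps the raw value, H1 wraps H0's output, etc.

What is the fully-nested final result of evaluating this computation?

Working:
emit(4) @ H0 ⇒ out+=4
emit(5) @ H0 ⇒ out+=5
H0 returns [4, 5, 0]
H1 returns [4, 5, 0]
= [4, 5, 0]

Answer: [4, 5, 0]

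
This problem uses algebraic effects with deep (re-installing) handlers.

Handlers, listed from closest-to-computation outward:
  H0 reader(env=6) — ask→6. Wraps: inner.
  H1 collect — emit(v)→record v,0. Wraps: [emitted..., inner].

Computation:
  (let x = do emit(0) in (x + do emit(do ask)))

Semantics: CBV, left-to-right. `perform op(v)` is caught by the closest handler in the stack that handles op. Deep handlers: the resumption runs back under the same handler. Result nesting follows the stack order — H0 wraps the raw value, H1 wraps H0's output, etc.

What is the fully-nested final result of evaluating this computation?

Answer: [0, 6, 0]

Step-by-step:
emit(0) @ H1 ⇒ out+=0
ask @ H0 ⇒ 6
emit(6) @ H1 ⇒ out+=6
H0 returns 0
H1 returns [0, 6, 0]
= [0, 6, 0]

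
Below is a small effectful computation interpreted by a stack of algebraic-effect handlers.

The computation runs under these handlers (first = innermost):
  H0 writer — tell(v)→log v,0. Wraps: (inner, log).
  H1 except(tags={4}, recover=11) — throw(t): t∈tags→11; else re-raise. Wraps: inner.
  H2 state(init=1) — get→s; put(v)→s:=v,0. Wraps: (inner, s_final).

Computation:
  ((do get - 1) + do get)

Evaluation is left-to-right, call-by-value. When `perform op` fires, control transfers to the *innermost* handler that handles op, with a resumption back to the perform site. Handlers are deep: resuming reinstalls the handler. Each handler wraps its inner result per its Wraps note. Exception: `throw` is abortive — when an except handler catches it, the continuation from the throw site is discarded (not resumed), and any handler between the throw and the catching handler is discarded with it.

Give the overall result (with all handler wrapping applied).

Answer: ((1, ()), 1)

Working:
get @ H2 ⇒ 1
get @ H2 ⇒ 1
H0 returns (1, ())
H1 returns (1, ())
H2 returns ((1, ()), 1)
= ((1, ()), 1)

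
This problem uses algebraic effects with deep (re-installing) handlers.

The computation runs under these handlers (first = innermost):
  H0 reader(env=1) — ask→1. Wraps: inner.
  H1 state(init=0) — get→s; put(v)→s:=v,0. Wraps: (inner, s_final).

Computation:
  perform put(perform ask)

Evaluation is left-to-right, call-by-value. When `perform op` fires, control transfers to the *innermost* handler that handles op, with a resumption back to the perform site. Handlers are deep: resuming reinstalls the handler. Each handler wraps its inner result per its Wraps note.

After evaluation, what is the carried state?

Answer: 1

Step-by-step:
ask @ H0 ⇒ 1
put(1) @ H1 ⇒ s:=1
H0 returns 0
H1 returns (0, 1)
= (0, 1)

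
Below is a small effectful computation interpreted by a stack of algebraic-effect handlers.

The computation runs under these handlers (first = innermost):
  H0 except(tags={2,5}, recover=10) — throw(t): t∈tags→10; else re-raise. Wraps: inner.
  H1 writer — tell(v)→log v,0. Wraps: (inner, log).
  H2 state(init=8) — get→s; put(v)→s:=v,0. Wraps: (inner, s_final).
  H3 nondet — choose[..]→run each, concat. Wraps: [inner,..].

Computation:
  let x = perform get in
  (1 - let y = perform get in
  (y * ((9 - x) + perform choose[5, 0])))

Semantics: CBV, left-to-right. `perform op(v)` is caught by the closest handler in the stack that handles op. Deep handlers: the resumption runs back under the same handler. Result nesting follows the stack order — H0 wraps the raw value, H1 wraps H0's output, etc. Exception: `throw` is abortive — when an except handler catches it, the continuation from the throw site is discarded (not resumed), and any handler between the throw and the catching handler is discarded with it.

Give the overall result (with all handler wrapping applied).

Answer: [((-47, ()), 8), ((-7, ()), 8)]

Step-by-step:
get @ H2 ⇒ 8
get @ H2 ⇒ 8
choose[5, 0] @ H3
  branch[0] choose=5:
    H0 returns -47
    H1 returns (-47, ())
    H2 returns ((-47, ()), 8)
    H3 returns [((-47, ()), 8)]
  branch[1] choose=0:
    H0 returns -7
    H1 returns (-7, ())
    H2 returns ((-7, ()), 8)
    H3 returns [((-7, ()), 8)]
= [((-47, ()), 8), ((-7, ()), 8)]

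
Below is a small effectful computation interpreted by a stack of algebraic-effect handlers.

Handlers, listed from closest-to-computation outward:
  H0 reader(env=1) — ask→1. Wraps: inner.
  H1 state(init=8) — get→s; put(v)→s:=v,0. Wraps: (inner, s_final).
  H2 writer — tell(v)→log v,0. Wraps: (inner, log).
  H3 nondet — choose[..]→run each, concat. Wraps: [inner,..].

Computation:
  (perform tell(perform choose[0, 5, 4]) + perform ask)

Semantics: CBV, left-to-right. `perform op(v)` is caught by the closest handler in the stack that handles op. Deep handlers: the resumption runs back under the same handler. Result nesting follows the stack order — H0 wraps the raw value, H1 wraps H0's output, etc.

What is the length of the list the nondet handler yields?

Step-by-step:
choose[0, 5, 4] @ H3
  branch[0] choose=0:
    tell(0) @ H2 ⇒ log+=0
    ask @ H0 ⇒ 1
    H0 returns 1
    H1 returns (1, 8)
    H2 returns ((1, 8), (0))
    H3 returns [((1, 8), (0))]
  branch[1] choose=5:
    tell(5) @ H2 ⇒ log+=5
    ask @ H0 ⇒ 1
    H0 returns 1
    H1 returns (1, 8)
    H2 returns ((1, 8), (5))
    H3 returns [((1, 8), (5))]
  branch[2] choose=4:
    tell(4) @ H2 ⇒ log+=4
    ask @ H0 ⇒ 1
    H0 returns 1
    H1 returns (1, 8)
    H2 returns ((1, 8), (4))
    H3 returns [((1, 8), (4))]
= [((1, 8), (0)), ((1, 8), (5)), ((1, 8), (4))]

Answer: 3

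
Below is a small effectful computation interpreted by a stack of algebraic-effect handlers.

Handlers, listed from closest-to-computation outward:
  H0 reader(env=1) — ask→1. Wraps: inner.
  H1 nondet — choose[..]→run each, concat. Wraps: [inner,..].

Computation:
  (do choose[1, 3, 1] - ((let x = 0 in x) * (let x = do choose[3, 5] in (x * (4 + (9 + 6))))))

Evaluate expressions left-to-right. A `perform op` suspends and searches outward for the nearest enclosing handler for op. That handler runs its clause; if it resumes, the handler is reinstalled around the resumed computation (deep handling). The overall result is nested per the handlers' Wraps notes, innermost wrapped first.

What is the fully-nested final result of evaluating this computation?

Evaluation trace:
choose[1, 3, 1] @ H1
  branch[0] choose=1:
    choose[3, 5] @ H1
      branch[0] choose=3:
        H0 returns 1
        H1 returns [1]
      branch[1] choose=5:
        H0 returns 1
        H1 returns [1]
  branch[1] choose=3:
    choose[3, 5] @ H1
      branch[0] choose=3:
        H0 returns 3
        H1 returns [3]
      branch[1] choose=5:
        H0 returns 3
        H1 returns [3]
  branch[2] choose=1:
    choose[3, 5] @ H1
      branch[0] choose=3:
        H0 returns 1
        H1 returns [1]
      branch[1] choose=5:
        H0 returns 1
        H1 returns [1]
= [1, 1, 3, 3, 1, 1]

Answer: [1, 1, 3, 3, 1, 1]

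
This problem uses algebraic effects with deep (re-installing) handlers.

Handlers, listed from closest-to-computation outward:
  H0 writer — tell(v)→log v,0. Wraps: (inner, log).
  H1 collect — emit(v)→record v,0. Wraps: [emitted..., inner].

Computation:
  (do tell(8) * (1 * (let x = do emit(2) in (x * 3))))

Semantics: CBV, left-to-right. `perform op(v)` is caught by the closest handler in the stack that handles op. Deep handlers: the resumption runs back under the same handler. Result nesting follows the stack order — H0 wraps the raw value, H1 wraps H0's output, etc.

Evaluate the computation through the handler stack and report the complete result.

Answer: [2, (0, (8))]

Working:
tell(8) @ H0 ⇒ log+=8
emit(2) @ H1 ⇒ out+=2
H0 returns (0, (8))
H1 returns [2, (0, (8))]
= [2, (0, (8))]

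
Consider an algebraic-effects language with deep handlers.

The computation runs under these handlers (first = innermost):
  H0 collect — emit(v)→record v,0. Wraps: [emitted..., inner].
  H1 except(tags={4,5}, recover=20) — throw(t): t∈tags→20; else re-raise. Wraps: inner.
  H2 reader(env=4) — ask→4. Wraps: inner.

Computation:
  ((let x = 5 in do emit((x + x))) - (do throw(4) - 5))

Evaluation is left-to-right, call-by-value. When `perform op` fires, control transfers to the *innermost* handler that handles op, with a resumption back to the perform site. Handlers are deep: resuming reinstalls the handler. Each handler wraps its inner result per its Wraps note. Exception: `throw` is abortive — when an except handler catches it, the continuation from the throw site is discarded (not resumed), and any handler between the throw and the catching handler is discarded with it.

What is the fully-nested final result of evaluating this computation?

Answer: 20

Evaluation trace:
emit(10) @ H0 ⇒ out+=10
throw(4) @ H1 caught ⇒ 20
H2 returns 20
= 20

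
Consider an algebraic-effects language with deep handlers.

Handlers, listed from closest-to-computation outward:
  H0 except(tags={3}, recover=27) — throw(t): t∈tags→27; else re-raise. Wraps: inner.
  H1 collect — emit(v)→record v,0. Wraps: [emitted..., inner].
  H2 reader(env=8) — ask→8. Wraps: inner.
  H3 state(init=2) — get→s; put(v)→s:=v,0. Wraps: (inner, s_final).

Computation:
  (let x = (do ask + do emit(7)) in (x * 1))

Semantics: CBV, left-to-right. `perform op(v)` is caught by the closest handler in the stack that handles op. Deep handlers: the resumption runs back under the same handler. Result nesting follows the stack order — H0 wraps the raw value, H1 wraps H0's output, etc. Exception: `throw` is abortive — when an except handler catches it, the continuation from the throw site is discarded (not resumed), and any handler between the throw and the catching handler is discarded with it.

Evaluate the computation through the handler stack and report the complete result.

Answer: ([7, 8], 2)

Step-by-step:
ask @ H2 ⇒ 8
emit(7) @ H1 ⇒ out+=7
H0 returns 8
H1 returns [7, 8]
H2 returns [7, 8]
H3 returns ([7, 8], 2)
= ([7, 8], 2)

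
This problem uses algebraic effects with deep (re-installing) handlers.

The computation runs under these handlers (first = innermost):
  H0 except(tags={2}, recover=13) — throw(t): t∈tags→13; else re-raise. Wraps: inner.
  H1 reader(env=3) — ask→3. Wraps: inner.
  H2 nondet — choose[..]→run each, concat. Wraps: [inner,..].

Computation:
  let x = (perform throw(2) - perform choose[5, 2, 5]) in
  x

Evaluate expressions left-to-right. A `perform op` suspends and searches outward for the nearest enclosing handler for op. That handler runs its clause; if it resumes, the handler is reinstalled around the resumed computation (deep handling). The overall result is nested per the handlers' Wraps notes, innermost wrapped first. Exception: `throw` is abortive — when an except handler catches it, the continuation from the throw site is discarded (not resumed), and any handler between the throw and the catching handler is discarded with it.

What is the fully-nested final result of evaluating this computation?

Answer: [13]

Evaluation trace:
throw(2) @ H0 caught ⇒ 13
H1 returns 13
H2 returns [13]
= [13]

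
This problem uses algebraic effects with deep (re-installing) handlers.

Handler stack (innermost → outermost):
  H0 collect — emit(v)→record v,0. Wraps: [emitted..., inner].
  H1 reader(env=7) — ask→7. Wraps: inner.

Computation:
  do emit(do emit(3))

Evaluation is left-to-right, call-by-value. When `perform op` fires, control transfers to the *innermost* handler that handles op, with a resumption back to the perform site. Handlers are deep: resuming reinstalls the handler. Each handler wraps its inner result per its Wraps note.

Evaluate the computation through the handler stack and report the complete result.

Working:
emit(3) @ H0 ⇒ out+=3
emit(0) @ H0 ⇒ out+=0
H0 returns [3, 0, 0]
H1 returns [3, 0, 0]
= [3, 0, 0]

Answer: [3, 0, 0]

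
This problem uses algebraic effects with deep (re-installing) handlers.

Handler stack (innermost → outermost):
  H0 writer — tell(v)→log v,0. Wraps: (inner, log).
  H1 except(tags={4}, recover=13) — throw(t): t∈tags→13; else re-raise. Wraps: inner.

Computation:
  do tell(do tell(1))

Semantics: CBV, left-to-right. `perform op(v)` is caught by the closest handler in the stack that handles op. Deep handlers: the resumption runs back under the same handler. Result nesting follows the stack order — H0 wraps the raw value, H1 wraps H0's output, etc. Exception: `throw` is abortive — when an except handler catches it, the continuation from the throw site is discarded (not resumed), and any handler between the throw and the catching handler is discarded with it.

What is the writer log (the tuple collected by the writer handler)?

Answer: (1, 0)

Evaluation trace:
tell(1) @ H0 ⇒ log+=1
tell(0) @ H0 ⇒ log+=0
H0 returns (0, (1, 0))
H1 returns (0, (1, 0))
= (0, (1, 0))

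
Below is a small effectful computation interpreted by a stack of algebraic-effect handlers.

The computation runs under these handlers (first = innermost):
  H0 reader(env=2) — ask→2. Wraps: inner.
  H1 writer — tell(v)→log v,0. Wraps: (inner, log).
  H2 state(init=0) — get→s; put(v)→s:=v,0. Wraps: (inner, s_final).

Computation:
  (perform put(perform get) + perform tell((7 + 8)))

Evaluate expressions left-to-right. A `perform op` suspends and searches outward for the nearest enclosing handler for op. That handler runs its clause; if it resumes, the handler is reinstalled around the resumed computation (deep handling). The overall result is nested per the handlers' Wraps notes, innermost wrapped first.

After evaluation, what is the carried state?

Answer: 0

Step-by-step:
get @ H2 ⇒ 0
put(0) @ H2 ⇒ s:=0
tell(15) @ H1 ⇒ log+=15
H0 returns 0
H1 returns (0, (15))
H2 returns ((0, (15)), 0)
= ((0, (15)), 0)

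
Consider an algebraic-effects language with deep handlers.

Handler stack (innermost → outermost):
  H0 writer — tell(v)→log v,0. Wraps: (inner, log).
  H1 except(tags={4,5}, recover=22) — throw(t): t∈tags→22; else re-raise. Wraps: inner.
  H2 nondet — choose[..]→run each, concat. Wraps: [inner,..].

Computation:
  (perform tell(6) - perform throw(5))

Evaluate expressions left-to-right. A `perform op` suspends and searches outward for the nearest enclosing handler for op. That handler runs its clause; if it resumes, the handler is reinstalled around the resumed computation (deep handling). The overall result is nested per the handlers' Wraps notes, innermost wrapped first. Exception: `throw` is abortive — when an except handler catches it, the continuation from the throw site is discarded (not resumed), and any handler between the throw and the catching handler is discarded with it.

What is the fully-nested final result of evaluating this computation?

Evaluation trace:
tell(6) @ H0 ⇒ log+=6
throw(5) @ H1 caught ⇒ 22
H2 returns [22]
= [22]

Answer: [22]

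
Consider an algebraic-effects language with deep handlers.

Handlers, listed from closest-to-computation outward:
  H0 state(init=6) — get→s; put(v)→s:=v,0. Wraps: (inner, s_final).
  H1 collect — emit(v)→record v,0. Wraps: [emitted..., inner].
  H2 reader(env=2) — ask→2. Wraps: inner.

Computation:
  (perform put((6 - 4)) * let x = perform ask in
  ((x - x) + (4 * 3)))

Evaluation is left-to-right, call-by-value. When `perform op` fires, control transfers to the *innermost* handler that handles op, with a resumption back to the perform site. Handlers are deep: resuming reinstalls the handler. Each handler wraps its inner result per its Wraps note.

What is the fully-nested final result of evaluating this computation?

Working:
put(2) @ H0 ⇒ s:=2
ask @ H2 ⇒ 2
H0 returns (0, 2)
H1 returns [(0, 2)]
H2 returns [(0, 2)]
= [(0, 2)]

Answer: [(0, 2)]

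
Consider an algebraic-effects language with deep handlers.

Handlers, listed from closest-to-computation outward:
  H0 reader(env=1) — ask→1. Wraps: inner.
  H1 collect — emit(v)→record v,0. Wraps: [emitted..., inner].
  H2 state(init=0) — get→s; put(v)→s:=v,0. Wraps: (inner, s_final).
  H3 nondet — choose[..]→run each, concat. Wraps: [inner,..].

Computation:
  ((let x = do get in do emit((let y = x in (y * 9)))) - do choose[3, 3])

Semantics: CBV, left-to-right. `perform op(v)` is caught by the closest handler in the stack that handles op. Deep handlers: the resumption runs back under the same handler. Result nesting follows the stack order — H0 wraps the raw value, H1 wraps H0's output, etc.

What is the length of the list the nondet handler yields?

Working:
get @ H2 ⇒ 0
emit(0) @ H1 ⇒ out+=0
choose[3, 3] @ H3
  branch[0] choose=3:
    H0 returns -3
    H1 returns [0, -3]
    H2 returns ([0, -3], 0)
    H3 returns [([0, -3], 0)]
  branch[1] choose=3:
    H0 returns -3
    H1 returns [0, -3]
    H2 returns ([0, -3], 0)
    H3 returns [([0, -3], 0)]
= [([0, -3], 0), ([0, -3], 0)]

Answer: 2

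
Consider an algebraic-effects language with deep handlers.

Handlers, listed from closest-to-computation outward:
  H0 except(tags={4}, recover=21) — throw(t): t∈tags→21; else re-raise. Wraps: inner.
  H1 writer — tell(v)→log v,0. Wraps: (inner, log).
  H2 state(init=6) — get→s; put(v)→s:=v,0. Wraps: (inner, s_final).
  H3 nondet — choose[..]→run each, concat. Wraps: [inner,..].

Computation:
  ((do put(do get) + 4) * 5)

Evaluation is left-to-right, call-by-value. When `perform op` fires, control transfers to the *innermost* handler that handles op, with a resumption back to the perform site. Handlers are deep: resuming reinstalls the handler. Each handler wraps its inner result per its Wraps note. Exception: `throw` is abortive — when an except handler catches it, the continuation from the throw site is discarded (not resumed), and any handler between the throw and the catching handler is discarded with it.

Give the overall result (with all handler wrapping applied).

Step-by-step:
get @ H2 ⇒ 6
put(6) @ H2 ⇒ s:=6
H0 returns 20
H1 returns (20, ())
H2 returns ((20, ()), 6)
H3 returns [((20, ()), 6)]
= [((20, ()), 6)]

Answer: [((20, ()), 6)]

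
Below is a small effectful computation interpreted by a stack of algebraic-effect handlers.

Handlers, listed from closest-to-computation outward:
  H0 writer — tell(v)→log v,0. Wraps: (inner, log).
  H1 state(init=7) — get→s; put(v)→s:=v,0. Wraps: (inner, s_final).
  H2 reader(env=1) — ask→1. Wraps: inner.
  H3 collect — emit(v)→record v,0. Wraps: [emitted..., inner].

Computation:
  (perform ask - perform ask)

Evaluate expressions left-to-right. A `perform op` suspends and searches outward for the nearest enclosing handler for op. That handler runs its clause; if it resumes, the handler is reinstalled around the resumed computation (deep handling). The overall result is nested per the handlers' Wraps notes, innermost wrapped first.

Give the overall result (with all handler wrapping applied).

Working:
ask @ H2 ⇒ 1
ask @ H2 ⇒ 1
H0 returns (0, ())
H1 returns ((0, ()), 7)
H2 returns ((0, ()), 7)
H3 returns [((0, ()), 7)]
= [((0, ()), 7)]

Answer: [((0, ()), 7)]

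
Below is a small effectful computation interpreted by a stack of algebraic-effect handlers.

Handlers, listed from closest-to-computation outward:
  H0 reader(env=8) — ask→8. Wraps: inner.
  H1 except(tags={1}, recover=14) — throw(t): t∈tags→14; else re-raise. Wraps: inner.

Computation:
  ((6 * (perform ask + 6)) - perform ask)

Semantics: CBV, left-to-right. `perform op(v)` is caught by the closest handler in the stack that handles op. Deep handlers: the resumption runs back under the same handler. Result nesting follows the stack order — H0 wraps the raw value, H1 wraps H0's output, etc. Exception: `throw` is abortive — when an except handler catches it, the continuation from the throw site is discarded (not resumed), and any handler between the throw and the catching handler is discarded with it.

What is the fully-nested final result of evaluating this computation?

Working:
ask @ H0 ⇒ 8
ask @ H0 ⇒ 8
H0 returns 76
H1 returns 76
= 76

Answer: 76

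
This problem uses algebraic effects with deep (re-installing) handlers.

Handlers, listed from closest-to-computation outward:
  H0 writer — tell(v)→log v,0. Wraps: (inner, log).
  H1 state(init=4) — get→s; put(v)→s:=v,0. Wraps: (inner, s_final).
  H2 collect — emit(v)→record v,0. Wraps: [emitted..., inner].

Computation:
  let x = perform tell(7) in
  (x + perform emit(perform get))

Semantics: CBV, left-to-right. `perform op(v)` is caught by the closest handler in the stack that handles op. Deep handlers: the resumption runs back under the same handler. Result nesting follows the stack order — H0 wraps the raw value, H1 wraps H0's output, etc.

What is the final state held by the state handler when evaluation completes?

Answer: 4

Step-by-step:
tell(7) @ H0 ⇒ log+=7
get @ H1 ⇒ 4
emit(4) @ H2 ⇒ out+=4
H0 returns (0, (7))
H1 returns ((0, (7)), 4)
H2 returns [4, ((0, (7)), 4)]
= [4, ((0, (7)), 4)]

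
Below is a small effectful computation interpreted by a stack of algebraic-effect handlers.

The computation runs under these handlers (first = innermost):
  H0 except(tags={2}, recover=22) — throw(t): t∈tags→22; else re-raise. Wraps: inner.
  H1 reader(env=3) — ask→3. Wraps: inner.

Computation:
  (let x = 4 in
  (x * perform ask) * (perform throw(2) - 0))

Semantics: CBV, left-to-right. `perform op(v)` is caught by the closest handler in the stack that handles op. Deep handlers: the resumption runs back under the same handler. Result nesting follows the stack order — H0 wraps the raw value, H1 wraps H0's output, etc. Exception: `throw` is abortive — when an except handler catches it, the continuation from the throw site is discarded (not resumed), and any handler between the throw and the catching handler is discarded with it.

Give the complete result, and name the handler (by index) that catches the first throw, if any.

Evaluation trace:
ask @ H1 ⇒ 3
throw(2) @ H0 caught ⇒ 22
H1 returns 22
= 22

Answer: 22 ; first throw caught by: H0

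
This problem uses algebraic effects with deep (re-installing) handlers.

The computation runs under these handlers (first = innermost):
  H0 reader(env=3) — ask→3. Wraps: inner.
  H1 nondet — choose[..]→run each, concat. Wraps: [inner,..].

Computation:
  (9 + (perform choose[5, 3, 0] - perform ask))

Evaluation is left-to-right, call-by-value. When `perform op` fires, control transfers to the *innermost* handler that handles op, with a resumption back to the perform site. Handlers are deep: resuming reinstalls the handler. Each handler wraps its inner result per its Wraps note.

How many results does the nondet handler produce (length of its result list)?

Answer: 3

Evaluation trace:
choose[5, 3, 0] @ H1
  branch[0] choose=5:
    ask @ H0 ⇒ 3
    H0 returns 11
    H1 returns [11]
  branch[1] choose=3:
    ask @ H0 ⇒ 3
    H0 returns 9
    H1 returns [9]
  branch[2] choose=0:
    ask @ H0 ⇒ 3
    H0 returns 6
    H1 returns [6]
= [11, 9, 6]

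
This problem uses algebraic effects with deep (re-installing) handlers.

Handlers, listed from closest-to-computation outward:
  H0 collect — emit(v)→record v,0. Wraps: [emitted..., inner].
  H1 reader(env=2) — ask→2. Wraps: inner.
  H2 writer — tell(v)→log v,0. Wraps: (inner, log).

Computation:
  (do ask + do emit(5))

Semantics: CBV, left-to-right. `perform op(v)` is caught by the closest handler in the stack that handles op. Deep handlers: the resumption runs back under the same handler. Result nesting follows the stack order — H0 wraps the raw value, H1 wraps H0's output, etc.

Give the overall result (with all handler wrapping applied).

Evaluation trace:
ask @ H1 ⇒ 2
emit(5) @ H0 ⇒ out+=5
H0 returns [5, 2]
H1 returns [5, 2]
H2 returns ([5, 2], ())
= ([5, 2], ())

Answer: ([5, 2], ())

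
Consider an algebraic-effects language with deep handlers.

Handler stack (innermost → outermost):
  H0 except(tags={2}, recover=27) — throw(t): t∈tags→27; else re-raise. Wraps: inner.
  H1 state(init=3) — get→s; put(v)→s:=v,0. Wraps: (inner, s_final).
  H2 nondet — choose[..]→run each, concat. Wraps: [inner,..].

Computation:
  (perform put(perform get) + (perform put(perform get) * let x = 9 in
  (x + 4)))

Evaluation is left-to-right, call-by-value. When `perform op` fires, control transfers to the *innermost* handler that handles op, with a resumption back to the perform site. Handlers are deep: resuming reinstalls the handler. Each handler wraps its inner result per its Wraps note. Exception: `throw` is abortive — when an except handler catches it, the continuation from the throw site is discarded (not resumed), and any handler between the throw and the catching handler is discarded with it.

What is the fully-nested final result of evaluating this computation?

Answer: [(0, 3)]

Working:
get @ H1 ⇒ 3
put(3) @ H1 ⇒ s:=3
get @ H1 ⇒ 3
put(3) @ H1 ⇒ s:=3
H0 returns 0
H1 returns (0, 3)
H2 returns [(0, 3)]
= [(0, 3)]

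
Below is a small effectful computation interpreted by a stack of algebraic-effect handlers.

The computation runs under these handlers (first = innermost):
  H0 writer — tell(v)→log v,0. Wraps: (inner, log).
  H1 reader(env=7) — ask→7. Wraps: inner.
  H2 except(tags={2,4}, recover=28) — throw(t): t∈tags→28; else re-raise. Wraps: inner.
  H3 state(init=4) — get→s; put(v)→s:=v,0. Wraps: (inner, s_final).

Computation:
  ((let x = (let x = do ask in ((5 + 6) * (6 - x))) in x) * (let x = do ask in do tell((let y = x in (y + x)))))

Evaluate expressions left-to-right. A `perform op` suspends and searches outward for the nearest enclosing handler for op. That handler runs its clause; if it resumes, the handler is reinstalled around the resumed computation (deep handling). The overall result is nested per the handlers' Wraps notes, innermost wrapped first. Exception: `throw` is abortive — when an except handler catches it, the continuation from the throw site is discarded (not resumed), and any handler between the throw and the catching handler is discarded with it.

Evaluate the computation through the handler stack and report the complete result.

Evaluation trace:
ask @ H1 ⇒ 7
ask @ H1 ⇒ 7
tell(14) @ H0 ⇒ log+=14
H0 returns (0, (14))
H1 returns (0, (14))
H2 returns (0, (14))
H3 returns ((0, (14)), 4)
= ((0, (14)), 4)

Answer: ((0, (14)), 4)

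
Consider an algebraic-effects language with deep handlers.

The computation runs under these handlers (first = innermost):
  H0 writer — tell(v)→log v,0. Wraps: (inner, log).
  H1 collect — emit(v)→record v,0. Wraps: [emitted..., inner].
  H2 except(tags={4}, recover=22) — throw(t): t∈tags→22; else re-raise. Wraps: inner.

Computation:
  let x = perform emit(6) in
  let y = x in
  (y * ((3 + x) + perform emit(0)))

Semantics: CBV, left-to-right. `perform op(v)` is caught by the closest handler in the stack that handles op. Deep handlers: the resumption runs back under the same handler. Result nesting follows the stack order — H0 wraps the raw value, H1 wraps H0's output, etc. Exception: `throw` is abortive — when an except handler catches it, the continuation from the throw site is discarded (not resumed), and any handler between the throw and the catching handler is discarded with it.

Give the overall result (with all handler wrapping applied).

Working:
emit(6) @ H1 ⇒ out+=6
emit(0) @ H1 ⇒ out+=0
H0 returns (0, ())
H1 returns [6, 0, (0, ())]
H2 returns [6, 0, (0, ())]
= [6, 0, (0, ())]

Answer: [6, 0, (0, ())]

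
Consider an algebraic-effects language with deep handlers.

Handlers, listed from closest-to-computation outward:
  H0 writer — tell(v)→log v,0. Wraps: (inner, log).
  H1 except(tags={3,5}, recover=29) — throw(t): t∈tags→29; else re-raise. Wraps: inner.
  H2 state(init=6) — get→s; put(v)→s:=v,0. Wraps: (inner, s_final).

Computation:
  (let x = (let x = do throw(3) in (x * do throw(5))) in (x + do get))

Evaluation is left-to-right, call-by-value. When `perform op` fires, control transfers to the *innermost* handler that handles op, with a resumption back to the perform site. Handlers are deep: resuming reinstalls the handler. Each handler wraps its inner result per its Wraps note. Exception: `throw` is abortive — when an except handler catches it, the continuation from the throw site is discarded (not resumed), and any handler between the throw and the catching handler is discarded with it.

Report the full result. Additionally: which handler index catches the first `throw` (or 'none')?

Answer: (29, 6) ; first throw caught by: H1

Working:
throw(3) @ H1 caught ⇒ 29
H2 returns (29, 6)
= (29, 6)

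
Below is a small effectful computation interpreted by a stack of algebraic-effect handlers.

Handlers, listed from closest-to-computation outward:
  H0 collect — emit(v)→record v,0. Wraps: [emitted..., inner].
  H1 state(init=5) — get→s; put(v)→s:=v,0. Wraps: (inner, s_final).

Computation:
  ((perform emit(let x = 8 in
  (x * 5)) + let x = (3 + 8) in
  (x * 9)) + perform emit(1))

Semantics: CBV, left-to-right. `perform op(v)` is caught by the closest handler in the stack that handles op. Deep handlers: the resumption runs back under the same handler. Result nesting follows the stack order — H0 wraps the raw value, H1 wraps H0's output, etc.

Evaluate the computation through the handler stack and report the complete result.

Answer: ([40, 1, 99], 5)

Evaluation trace:
emit(40) @ H0 ⇒ out+=40
emit(1) @ H0 ⇒ out+=1
H0 returns [40, 1, 99]
H1 returns ([40, 1, 99], 5)
= ([40, 1, 99], 5)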